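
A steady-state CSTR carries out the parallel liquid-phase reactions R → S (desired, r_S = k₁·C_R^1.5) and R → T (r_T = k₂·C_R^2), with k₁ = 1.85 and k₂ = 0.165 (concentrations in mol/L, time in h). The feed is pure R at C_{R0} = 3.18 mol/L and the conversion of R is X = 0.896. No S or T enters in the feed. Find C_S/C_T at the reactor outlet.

19.5

Exit C_R = C_{R0}(1−X) = 3.18×0.104 = 0.3307 mol/L.
A CSTR operates uniformly at the exit composition, giving r_S = 0.3519 and r_T = 0.01805 (each k·C_R^n at C_R = 0.3307).
Overall selectivity = C_S/C_T = r_Sτ/(r_Tτ) = r_S/r_T = 19.5.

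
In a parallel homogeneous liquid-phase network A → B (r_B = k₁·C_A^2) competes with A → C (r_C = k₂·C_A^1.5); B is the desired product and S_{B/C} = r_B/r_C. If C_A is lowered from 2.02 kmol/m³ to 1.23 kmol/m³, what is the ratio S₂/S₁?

S_{B/C} = (k₁/k₂)·C_A^0.5, so S₂/S₁ = (C_{A,2}/C_{A,1})^0.5.
= (1.23/2.02)^0.5 = (0.6089)^0.5 = 0.780.

0.780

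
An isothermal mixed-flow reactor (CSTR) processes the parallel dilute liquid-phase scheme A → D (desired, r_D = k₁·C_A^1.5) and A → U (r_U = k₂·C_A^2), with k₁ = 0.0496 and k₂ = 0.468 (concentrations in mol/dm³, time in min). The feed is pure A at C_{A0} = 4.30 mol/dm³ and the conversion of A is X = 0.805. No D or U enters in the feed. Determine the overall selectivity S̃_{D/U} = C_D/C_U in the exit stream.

0.116

Exit C_A = C_{A0}(1−X) = 4.30×0.195 = 0.8385 mol/dm³.
Rates in a CSTR are evaluated at the outlet concentration: r_D = 0.0496×0.8385^1.5 = 0.03808, r_U = 0.468×0.8385^2 = 0.3290.
Overall selectivity = C_D/C_U = r_Dτ/(r_Uτ) = r_D/r_U = 0.116.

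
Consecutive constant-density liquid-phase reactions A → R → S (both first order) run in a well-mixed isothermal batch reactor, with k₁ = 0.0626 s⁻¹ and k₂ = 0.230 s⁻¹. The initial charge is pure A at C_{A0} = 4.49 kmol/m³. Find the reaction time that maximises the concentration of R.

7.77 s

The intermediate peaks when r₁ = r₂, i.e. k₁e^(−k₁t) = k₂e^(−k₂t), giving t_opt = ln(k₂/k₁)/(k₂−k₁).
= ln(0.230/0.0626)/(0.230−0.0626) = ln(3.674)/0.1674 = 1.301/0.1674 = 7.77 s.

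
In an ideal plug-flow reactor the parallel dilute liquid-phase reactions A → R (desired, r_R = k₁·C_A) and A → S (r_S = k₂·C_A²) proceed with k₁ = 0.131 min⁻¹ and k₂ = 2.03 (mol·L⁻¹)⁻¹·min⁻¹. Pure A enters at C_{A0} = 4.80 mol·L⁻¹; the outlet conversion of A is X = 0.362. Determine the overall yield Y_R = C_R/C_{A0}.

C_A = C_{A0}(1−X) = 3.062 mol·L⁻¹.
Along a PFR/batch, dC_R/dC_A = −r_R/(r_R+r_S) = −k₁/(k₁+k₂·C_A).
Integrating from C_{A0} to C_A: C_R = (0.131/2.03)·ln[(0.131+2.03·4.80)/(0.131+2.03·3.06)] = 0.06453·ln(9.875/6.348) = 0.02852 mol·L⁻¹.
Y_R = C_R/C_{A0} = 0.02852/4.80 = 0.00594.

0.00594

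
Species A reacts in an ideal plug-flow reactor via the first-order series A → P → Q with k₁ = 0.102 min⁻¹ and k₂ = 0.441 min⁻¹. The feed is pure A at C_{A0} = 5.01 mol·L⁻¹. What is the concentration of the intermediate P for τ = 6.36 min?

0.697 mol·L⁻¹

Solving the coupled first-order balances gives C_P(τ) = [k₁/(k₂−k₁)]·C_{A0}·(e^(−k₁τ) − e^(−k₂τ)).
e^(−k₁τ) = e^(−0.102×6.36) = e^(−0.6487) = 0.5227; e^(−k₂τ) = e^(−2.805) = 0.06052.
C_P = 0.102×5.01/(0.441−0.102) × (0.5227−0.06052) = 1.507×0.4622 = 0.6967 mol·L⁻¹.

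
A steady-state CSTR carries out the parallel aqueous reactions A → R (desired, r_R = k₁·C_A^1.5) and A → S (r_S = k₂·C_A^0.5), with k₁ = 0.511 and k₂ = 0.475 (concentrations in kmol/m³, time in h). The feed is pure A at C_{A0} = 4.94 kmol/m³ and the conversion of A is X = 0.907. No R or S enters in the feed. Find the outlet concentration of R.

Exit C_A = C_{A0}(1−X) = 4.94×0.0930 = 0.4594 kmol/m³.
Rates in a CSTR are evaluated at the outlet concentration: r_R = 0.511×0.4594^1.5 = 0.1591, r_S = 0.475×0.4594^0.5 = 0.3220.
Fraction of consumed A going to R: r_R/(r_R+r_S) = 0.3308.
C_R = 0.3308·C_{A0}·X = 0.3308×4.94×0.907 = 1.48 kmol/m³.

1.48 kmol/m³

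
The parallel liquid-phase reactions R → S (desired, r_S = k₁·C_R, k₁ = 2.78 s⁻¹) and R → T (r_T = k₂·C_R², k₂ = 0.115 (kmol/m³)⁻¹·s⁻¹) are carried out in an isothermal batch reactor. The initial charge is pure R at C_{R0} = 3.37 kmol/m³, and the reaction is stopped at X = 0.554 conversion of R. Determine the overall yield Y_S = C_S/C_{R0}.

C_R = C_{R0}(1−X) = 1.503 kmol/m³.
Along a PFR/batch, dC_S/dC_R = −r_S/(r_S+r_T) = −k₁/(k₁+k₂·C_R).
Integrating from C_{R0} to C_R: C_S = (2.78/0.115)·ln[(2.78+0.115·3.37)/(2.78+0.115·1.50)] = 24.17·ln(3.168/2.953) = 1.697 kmol/m³.
Y_S = C_S/C_{R0} = 1.697/3.37 = 0.503.

0.503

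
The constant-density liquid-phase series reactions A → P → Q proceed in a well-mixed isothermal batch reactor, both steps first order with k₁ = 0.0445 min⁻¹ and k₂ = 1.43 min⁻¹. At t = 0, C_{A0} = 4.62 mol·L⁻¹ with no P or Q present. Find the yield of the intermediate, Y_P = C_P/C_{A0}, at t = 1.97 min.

0.0275

For first-order series with pure A initially, C_P(t) = k₁C_{A0}/(k₂−k₁)·(e^(−k₁t) − e^(−k₂t)).
e^(−k₁t) = e^(−0.0445×1.97) = e^(−0.08766) = 0.9161; e^(−k₂t) = e^(−2.817) = 0.05978.
C_P = 0.0445×4.62/(1.43−0.0445) × (0.9161−0.05978) = 0.1484×0.8563 = 0.1271 mol·L⁻¹.
Y_P = C_P/C_{A0} = 0.1271/4.62 = 0.0275.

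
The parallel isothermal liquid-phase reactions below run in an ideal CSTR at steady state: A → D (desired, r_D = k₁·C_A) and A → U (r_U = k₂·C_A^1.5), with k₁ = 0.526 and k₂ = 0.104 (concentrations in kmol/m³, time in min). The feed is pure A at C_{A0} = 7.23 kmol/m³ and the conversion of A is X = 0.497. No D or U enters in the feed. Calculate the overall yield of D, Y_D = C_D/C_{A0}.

0.361

Exit C_A = C_{A0}(1−X) = 7.23×0.503 = 3.637 kmol/m³.
In a CSTR the entire volume is at exit conditions, so r_D = 0.526×3.637 = 1.913 and r_U = 0.104×3.637^1.5 = 0.7213.
Fraction of consumed A going to D: r_D/(r_D+r_U) = 0.7262.
C_D = 0.7262·C_{A0}·X = 0.7262×7.23×0.497 = 2.61 kmol/m³; Y_D = C_D/C_{A0} = 0.361.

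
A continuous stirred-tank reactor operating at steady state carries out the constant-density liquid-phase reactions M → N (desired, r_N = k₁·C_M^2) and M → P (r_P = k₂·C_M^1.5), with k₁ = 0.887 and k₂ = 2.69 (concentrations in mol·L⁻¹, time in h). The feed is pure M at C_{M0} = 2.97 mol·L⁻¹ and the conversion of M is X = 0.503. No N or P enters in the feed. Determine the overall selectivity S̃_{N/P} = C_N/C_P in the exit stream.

Exit C_M = C_{M0}(1−X) = 2.97×0.497 = 1.476 mol·L⁻¹.
Rates in a CSTR are evaluated at the outlet concentration: r_N = 0.887×1.476^2 = 1.933, r_P = 2.69×1.476^1.5 = 4.824.
Overall selectivity = C_N/C_P = r_Nτ/(r_Pτ) = r_N/r_P = 0.401.

0.401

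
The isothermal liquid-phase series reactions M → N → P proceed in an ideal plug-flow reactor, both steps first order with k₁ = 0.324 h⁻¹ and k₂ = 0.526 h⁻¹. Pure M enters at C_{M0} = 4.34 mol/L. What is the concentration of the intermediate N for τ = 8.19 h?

0.396 mol/L

For first-order series with pure M initially, C_N(τ) = k₁C_{M0}/(k₂−k₁)·(e^(−k₁τ) − e^(−k₂τ)).
e^(−k₁τ) = e^(−0.324×8.19) = e^(−2.654) = 0.07040; e^(−k₂τ) = e^(−4.308) = 0.01346.
C_N = 0.324×4.34/(0.526−0.324) × (0.07040−0.01346) = 6.961×0.05694 = 0.3964 mol/L.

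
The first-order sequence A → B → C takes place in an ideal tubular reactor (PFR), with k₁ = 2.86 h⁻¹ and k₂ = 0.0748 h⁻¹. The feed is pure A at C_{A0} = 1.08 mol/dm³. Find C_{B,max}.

For a first-order series the maximum intermediate yield is C_{B,max}/C_{A0} = (k₁/k₂)^[k₂/(k₂−k₁)].
= (2.86/0.0748)^(0.0748/(0.0748−2.86)) = (38.24)^(-0.02686) = 0.9068.
C_{B,max} = 0.9068×1.08 = 0.979 mol/dm³.

0.979 mol/dm³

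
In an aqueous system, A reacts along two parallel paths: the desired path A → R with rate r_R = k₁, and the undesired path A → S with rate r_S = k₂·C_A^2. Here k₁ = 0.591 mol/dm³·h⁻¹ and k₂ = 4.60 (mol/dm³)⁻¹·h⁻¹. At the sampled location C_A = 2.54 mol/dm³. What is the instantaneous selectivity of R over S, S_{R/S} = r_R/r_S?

0.0199

S_{R/S} = r_R/r_S = (k₁)/(k₂·C_A^2) = (k₁/k₂)·C_A^-2.
= (0.591) / (4.60×2.540^2) = 0.5910/29.68 = 0.0199.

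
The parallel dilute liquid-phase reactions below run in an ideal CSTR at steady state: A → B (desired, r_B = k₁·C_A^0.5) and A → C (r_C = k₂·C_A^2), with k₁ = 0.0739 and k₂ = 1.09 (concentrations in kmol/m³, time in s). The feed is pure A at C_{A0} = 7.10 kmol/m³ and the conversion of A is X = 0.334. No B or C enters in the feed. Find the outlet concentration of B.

0.0155 kmol/m³

Exit C_A = C_{A0}(1−X) = 7.10×0.666 = 4.729 kmol/m³.
Rates in a CSTR are evaluated at the outlet concentration: r_B = 0.0739×4.729^0.5 = 0.1607, r_C = 1.09×4.729^2 = 24.37.
Fraction of consumed A going to B: r_B/(r_B+r_C) = 0.006550.
C_B = 0.006550·C_{A0}·X = 0.006550×7.10×0.334 = 0.0155 kmol/m³.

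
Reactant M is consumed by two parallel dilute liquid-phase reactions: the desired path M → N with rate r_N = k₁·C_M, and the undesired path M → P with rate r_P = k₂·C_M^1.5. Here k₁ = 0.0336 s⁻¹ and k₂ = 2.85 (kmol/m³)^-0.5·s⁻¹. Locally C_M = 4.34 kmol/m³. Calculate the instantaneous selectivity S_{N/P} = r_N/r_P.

0.00566

S_{N/P} = r_N/r_P = (k₁·C_M)/(k₂·C_M^1.5) = (k₁/k₂)·C_M^-0.5.
= (0.0336×4.340) / (2.85×4.340^1.5) = 0.1458/25.77 = 0.00566.
The undesired path is higher order in M, so low C_M (CSTR or dilute feed) favours N.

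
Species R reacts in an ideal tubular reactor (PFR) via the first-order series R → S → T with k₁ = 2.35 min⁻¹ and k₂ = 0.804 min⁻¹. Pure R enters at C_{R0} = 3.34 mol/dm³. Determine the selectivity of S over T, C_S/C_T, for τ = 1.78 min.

The intermediate concentration in a first-order A→B→C sequence is C_S = k₁C_{R0}(e^(−k₁τ) − e^(−k₂τ))/(k₂−k₁).
e^(−k₁τ) = e^(−2.35×1.78) = e^(−4.183) = 0.01525; e^(−k₂τ) = e^(−1.431) = 0.2390.
C_S = 2.35×3.34/(0.804−2.35) × (0.01525−0.2390) = (-5.077)×(-0.2238) = 1.136 mol/dm³.
C_R = C_{R0}e^(−k₁τ) = 0.05094 mol/dm³, so C_T = C_{R0}−C_R−C_S = 2.153 mol/dm³; C_S/C_T = 0.528.

0.528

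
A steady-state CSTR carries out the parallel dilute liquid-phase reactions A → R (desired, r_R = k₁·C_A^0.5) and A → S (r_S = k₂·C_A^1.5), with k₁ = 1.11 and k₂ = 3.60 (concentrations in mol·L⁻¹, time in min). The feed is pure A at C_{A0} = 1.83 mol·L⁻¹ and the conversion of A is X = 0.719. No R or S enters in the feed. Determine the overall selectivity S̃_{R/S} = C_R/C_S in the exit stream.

Exit C_A = C_{A0}(1−X) = 1.83×0.281 = 0.5142 mol·L⁻¹.
In a CSTR the entire volume is at exit conditions, so r_R = 1.11×0.5142^0.5 = 0.7960 and r_S = 3.60×0.5142^1.5 = 1.328.
Overall selectivity = C_R/C_S = r_Rτ/(r_Sτ) = r_R/r_S = 0.600.

0.600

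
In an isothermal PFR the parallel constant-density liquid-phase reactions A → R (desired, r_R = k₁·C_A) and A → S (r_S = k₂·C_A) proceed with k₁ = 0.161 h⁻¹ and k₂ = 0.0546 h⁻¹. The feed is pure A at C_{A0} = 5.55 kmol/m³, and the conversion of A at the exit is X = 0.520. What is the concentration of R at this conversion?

2.16 kmol/m³

C_A = C_{A0}(1−X) = 2.664 kmol/m³.
Both paths are first order in A, so the instantaneous fraction to R is constant: dC_R/d(−C_A) = k₁/(k₁+k₂) = 0.7468.
C_R = 0.7468·(C_{A0}−C_A) = 0.7468×2.886 = 2.16 kmol/m³.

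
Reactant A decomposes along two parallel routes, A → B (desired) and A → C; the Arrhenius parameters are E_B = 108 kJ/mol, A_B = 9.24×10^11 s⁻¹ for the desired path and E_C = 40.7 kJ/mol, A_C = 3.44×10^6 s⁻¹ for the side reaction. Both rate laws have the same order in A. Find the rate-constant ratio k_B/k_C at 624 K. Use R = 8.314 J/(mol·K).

0.624

k_B/k_C = (A_B/A_C)·exp[−(E_B−E_C)/(RT)] = (A_B/A_C)·exp[(E_C−E_B)/(RT)].
(E_C−E_B)/(RT) = (40.7−108)×10³/(8.314×624) = -67300/5188 = -12.97.
k_B/k_C = (9.24×10^11/3.44×10^6)·exp(-12.97) = 2.686×10^5 × 2.324×10^-6 = 0.624.
Since E_B > E_C, raising the temperature improves selectivity toward B.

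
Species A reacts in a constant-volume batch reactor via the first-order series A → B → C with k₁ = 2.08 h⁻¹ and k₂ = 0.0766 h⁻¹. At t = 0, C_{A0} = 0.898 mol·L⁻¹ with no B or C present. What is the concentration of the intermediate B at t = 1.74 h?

0.791 mol·L⁻¹

Solving the coupled first-order balances gives C_B(t) = [k₁/(k₂−k₁)]·C_{A0}·(e^(−k₁t) − e^(−k₂t)).
e^(−k₁t) = e^(−2.08×1.74) = e^(−3.619) = 0.02680; e^(−k₂t) = e^(−0.1333) = 0.8752.
C_B = 2.08×0.898/(0.0766−2.08) × (0.02680−0.8752) = (-0.9323)×(-0.8484) = 0.7910 mol·L⁻¹.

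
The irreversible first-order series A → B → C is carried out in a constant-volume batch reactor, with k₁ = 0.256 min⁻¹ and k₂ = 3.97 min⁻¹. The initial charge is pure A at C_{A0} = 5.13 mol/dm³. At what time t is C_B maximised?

Setting dC_B/dt = 0 gives t_opt = ln(k₂/k₁)/(k₂−k₁).
= ln(3.97/0.256)/(3.97−0.256) = ln(15.51)/3.714 = 2.741/3.714 = 0.738 min.

0.738 min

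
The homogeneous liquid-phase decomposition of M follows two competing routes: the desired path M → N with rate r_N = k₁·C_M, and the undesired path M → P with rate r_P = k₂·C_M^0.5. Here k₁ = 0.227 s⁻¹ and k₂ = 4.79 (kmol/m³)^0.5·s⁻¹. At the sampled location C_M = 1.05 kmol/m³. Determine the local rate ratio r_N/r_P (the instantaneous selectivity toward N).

S_{N/P} = r_N/r_P = (k₁·C_M)/(k₂·C_M^0.5) = (k₁/k₂)·C_M^0.5.
= (0.227×1.050) / (4.79×1.050^0.5) = 0.2384/4.908 = 0.0486.

0.0486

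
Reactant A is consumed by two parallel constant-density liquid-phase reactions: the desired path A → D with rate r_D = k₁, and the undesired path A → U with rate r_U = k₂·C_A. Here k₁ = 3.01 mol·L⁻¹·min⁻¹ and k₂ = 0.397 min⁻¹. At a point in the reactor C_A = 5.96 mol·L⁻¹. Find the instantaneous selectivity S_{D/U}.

S_{D/U} = r_D/r_U = (k₁)/(k₂·C_A) = (k₁/k₂)·C_A⁻¹.
= (3.01) / (0.397×5.960) = 3.010/2.366 = 1.27.

1.27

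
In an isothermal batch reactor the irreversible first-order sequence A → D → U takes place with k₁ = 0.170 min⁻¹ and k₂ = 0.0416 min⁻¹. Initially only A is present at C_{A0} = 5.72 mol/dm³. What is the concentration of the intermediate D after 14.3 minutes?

The intermediate concentration in a first-order A→B→C sequence is C_D = k₁C_{A0}(e^(−k₁t) − e^(−k₂t))/(k₂−k₁).
e^(−k₁t) = e^(−0.170×14.3) = e^(−2.431) = 0.08795; e^(−k₂t) = e^(−0.5949) = 0.5516.
C_D = 0.170×5.72/(0.0416−0.170) × (0.08795−0.5516) = (-7.573)×(-0.4637) = 3.512 mol/dm³.

3.51 mol/dm³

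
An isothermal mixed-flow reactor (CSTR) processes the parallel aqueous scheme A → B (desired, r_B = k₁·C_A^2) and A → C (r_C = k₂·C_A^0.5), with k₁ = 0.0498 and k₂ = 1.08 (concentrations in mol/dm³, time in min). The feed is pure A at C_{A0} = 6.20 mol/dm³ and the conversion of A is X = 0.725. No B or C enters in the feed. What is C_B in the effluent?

0.418 mol/dm³

Exit C_A = C_{A0}(1−X) = 6.20×0.275 = 1.705 mol/dm³.
Rates in a CSTR are evaluated at the outlet concentration: r_B = 0.0498×1.705^2 = 0.1448, r_C = 1.08×1.705^0.5 = 1.410.
Fraction of consumed A going to B: r_B/(r_B+r_C) = 0.09310.
C_B = 0.09310·C_{A0}·X = 0.09310×6.20×0.725 = 0.418 mol/dm³.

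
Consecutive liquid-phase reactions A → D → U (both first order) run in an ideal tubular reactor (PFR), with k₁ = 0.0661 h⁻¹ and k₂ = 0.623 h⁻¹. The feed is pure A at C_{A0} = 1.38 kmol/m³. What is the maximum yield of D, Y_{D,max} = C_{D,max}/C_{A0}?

0.0813

At the optimum, C_{D,max}/C_{A0} = (k₁/k₂)^[k₂/(k₂−k₁)].
= (0.0661/0.623)^(0.623/(0.623−0.0661)) = (0.1061)^(1.119) = 0.08130.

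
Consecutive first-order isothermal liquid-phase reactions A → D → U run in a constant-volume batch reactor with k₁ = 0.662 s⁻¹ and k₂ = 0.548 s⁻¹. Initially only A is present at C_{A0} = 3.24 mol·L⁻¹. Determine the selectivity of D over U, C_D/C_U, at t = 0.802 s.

3.85

Solving the coupled first-order balances gives C_D(t) = [k₁/(k₂−k₁)]·C_{A0}·(e^(−k₁t) − e^(−k₂t)).
e^(−k₁t) = e^(−0.662×0.802) = e^(−0.5309) = 0.5881; e^(−k₂t) = e^(−0.4395) = 0.6444.
C_D = 0.662×3.24/(0.548−0.662) × (0.5881−0.6444) = (-18.81)×(-0.05630) = 1.059 mol·L⁻¹.
C_A = C_{A0}e^(−k₁t) = 1.905 mol·L⁻¹, so C_U = C_{A0}−C_A−C_D = 0.2754 mol·L⁻¹; C_D/C_U = 3.85.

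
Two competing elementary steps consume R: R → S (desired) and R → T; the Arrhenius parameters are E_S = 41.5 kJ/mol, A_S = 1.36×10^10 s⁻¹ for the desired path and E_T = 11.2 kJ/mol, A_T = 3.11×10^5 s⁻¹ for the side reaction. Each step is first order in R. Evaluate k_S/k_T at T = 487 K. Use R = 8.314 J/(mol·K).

24.6

With equal orders, S_{S/T} = k_S/k_T = (A_S/A_T)·exp[(E_T−E_S)/(RT)].
(E_T−E_S)/(RT) = (11.2−41.5)×10³/(8.314×487) = -30300/4049 = -7.483.
k_S/k_T = (1.36×10^10/3.11×10^5)·exp(-7.483) = 43730 × 5.623×10^-4 = 24.6.
Since E_S > E_T, raising the temperature improves selectivity toward S.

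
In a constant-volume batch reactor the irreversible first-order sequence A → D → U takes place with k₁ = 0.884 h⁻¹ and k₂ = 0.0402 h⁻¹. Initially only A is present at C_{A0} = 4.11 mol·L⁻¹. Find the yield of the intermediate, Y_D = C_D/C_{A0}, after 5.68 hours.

The intermediate concentration in a first-order A→B→C sequence is C_D = k₁C_{A0}(e^(−k₁t) − e^(−k₂t))/(k₂−k₁).
e^(−k₁t) = e^(−0.884×5.68) = e^(−5.021) = 0.006597; e^(−k₂t) = e^(−0.2283) = 0.7959.
C_D = 0.884×4.11/(0.0402−0.884) × (0.006597−0.7959) = (-4.306)×(-0.7893) = 3.398 mol·L⁻¹.
Y_D = C_D/C_{A0} = 3.398/4.11 = 0.827.

0.827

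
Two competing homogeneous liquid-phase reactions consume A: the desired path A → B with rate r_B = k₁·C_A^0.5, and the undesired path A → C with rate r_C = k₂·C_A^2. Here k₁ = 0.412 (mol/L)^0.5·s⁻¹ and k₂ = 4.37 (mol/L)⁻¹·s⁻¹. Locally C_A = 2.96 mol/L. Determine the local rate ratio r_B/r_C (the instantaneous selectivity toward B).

0.0185

S_{B/C} = r_B/r_C = (k₁·C_A^0.5)/(k₂·C_A^2) = (k₁/k₂)·C_A^-1.5.
= (0.412×2.960^0.5) / (4.37×2.960^2) = 0.7088/38.29 = 0.0185.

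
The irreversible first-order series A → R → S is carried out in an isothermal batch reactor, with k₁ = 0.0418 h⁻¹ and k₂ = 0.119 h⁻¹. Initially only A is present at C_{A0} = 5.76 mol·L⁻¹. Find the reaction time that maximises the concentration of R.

13.6 h

The intermediate peaks when r₁ = r₂, i.e. k₁e^(−k₁t) = k₂e^(−k₂t), giving t_opt = ln(k₂/k₁)/(k₂−k₁).
= ln(0.119/0.0418)/(0.119−0.0418) = ln(2.847)/0.07720 = 1.046/0.07720 = 13.6 h.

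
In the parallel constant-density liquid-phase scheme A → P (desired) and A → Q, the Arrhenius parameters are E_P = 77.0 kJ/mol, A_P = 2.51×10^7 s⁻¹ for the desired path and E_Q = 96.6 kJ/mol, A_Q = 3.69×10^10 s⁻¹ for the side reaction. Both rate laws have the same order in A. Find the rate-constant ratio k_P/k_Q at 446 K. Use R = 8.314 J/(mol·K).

k_P/k_Q = (A_P/A_Q)·exp[−(E_P−E_Q)/(RT)] = (A_P/A_Q)·exp[(E_Q−E_P)/(RT)].
(E_Q−E_P)/(RT) = (96.6−77.0)×10³/(8.314×446) = 19600/3708 = 5.286.
k_P/k_Q = (2.51×10^7/3.69×10^10)·exp(5.286) = 6.802×10^-4 × 197.5 = 0.134.
Since E_P < E_Q, lowering the temperature improves selectivity toward P.

0.134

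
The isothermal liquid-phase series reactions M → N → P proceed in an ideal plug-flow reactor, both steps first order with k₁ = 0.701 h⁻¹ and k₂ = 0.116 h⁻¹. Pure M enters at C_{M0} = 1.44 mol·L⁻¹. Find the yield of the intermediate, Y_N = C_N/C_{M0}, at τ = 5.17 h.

0.626

For first-order series with pure M initially, C_N(τ) = k₁C_{M0}/(k₂−k₁)·(e^(−k₁τ) − e^(−k₂τ)).
e^(−k₁τ) = e^(−0.701×5.17) = e^(−3.624) = 0.02667; e^(−k₂τ) = e^(−0.5997) = 0.5490.
C_N = 0.701×1.44/(0.116−0.701) × (0.02667−0.5490) = (-1.726)×(-0.5223) = 0.9012 mol·L⁻¹.
Y_N = C_N/C_{M0} = 0.9012/1.44 = 0.626.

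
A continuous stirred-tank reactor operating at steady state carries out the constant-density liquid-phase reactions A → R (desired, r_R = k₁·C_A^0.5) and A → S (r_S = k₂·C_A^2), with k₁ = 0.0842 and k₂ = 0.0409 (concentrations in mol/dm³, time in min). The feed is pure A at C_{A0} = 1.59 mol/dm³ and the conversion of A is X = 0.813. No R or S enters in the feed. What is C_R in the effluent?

Exit C_A = C_{A0}(1−X) = 1.59×0.187 = 0.2973 mol/dm³.
Rates in a CSTR are evaluated at the outlet concentration: r_R = 0.0842×0.2973^0.5 = 0.04591, r_S = 0.0409×0.2973^2 = 0.003616.
Fraction of consumed A going to R: r_R/(r_R+r_S) = 0.9270.
C_R = 0.9270·C_{A0}·X = 0.9270×1.59×0.813 = 1.20 mol/dm³.

1.20 mol/dm³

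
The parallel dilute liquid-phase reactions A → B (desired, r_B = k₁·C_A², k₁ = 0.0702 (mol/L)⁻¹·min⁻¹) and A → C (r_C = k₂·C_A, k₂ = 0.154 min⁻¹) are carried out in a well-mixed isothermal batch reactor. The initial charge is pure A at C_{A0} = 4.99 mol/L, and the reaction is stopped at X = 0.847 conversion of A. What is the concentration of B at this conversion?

C_A = C_{A0}(1−X) = 0.7635 mol/L.
Along a PFR/batch, dC_C/dC_A = −r_C/(r_B+r_C) = −k₂/(k₂+k₁·C_A).
Integrating from C_{A0} to C_A: C_C = (0.154/0.0702)·ln[(0.154+0.0702·4.99)/(0.154+0.0702·0.763)] = 2.194·ln(0.5043/0.2076) = 1.947 mol/L.
Then C_B = (C_{A0}−C_A) − C_C = 4.227 − 1.947 = 2.279 mol/L.

2.28 mol/L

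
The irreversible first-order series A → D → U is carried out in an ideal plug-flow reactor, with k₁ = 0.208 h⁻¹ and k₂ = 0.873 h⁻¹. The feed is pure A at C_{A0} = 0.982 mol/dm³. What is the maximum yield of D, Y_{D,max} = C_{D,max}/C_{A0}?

0.152

At the optimum, C_{D,max}/C_{A0} = (k₁/k₂)^[k₂/(k₂−k₁)].
= (0.208/0.873)^(0.873/(0.873−0.208)) = (0.2383)^(1.313) = 0.1521.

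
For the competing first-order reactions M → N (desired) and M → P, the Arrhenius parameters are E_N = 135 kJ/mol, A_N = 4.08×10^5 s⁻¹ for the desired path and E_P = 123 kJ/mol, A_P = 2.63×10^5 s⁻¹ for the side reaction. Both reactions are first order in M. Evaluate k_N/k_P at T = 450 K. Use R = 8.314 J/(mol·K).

0.0628

With equal orders, S_{N/P} = k_N/k_P = (A_N/A_P)·exp[(E_P−E_N)/(RT)].
(E_P−E_N)/(RT) = (123−135)×10³/(8.314×450) = -12000/3741 = -3.207.
k_N/k_P = (4.08×10^5/2.63×10^5)·exp(-3.207) = 1.551 × 0.04046 = 0.0628.
Since E_N > E_P, raising the temperature improves selectivity toward N.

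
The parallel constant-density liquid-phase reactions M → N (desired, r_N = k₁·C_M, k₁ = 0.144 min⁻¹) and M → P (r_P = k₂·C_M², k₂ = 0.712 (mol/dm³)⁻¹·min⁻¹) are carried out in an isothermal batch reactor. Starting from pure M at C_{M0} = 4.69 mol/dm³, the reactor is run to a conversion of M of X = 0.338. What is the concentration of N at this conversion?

C_M = C_{M0}(1−X) = 3.105 mol/dm³.
Along a PFR/batch, dC_N/dC_M = −r_N/(r_N+r_P) = −k₁/(k₁+k₂·C_M).
Integrating from C_{M0} to C_M: C_N = (0.144/0.712)·ln[(0.144+0.712·4.69)/(0.144+0.712·3.10)] = 0.2022·ln(3.483/2.355) = 0.07920 mol/dm³.

0.0792 mol/dm³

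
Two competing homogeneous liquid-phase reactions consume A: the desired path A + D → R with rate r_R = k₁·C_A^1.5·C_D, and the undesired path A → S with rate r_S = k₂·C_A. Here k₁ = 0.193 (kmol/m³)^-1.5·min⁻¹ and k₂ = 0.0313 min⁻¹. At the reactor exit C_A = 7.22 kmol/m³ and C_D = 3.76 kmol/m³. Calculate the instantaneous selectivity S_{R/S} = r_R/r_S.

62.3

S_{R/S} = r_R/r_S = (k₁·C_A^1.5·C_D)/(k₂·C_A) = (k₁/k₂)·C_A^0.5·C_D.
= (0.193×7.220^1.5×3.760) / (0.0313×7.220) = 14.08/0.2260 = 62.3.
Since the desired path is higher order in A, keeping C_A high (PFR or concentrated feed) favours R.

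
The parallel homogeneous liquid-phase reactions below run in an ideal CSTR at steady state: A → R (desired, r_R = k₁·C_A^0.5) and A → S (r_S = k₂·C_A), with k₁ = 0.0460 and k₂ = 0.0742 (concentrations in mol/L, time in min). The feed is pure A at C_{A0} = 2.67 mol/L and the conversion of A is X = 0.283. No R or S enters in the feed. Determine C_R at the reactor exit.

Exit C_A = C_{A0}(1−X) = 2.67×0.717 = 1.914 mol/L.
A CSTR operates uniformly at the exit composition, giving r_R = 0.06365 and r_S = 0.1420 (each k·C_A^n at C_A = 1.914).
Fraction of consumed A going to R: r_R/(r_R+r_S) = 0.3094.
C_R = 0.3094·C_{A0}·X = 0.3094×2.67×0.283 = 0.234 mol/L.

0.234 mol/L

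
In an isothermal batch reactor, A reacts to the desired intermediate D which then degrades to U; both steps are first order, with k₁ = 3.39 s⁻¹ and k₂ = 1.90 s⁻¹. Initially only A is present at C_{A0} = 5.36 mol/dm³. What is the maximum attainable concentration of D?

For a first-order series the maximum intermediate yield is C_{D,max}/C_{A0} = (k₁/k₂)^[k₂/(k₂−k₁)].
= (3.39/1.90)^(1.90/(1.90−3.39)) = (1.784)^(-1.275) = 0.4779.
C_{D,max} = 0.4779×5.36 = 2.56 mol/dm³.

2.56 mol/dm³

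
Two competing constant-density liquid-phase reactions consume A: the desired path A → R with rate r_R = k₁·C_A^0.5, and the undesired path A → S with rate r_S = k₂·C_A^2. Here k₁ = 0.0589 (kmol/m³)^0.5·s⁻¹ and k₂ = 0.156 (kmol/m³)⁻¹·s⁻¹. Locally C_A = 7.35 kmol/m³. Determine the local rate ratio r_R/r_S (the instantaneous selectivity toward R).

0.0189

S_{R/S} = r_R/r_S = (k₁·C_A^0.5)/(k₂·C_A^2) = (k₁/k₂)·C_A^-1.5.
= (0.0589×7.350^0.5) / (0.156×7.350^2) = 0.1597/8.428 = 0.0189.
The undesired path is higher order in A, so low C_A (CSTR or dilute feed) favours R.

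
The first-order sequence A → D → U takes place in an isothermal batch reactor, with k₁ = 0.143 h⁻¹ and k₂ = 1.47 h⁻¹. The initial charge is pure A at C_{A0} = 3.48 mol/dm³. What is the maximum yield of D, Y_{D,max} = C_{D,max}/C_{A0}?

0.0757

For a first-order series the maximum intermediate yield is C_{D,max}/C_{A0} = (k₁/k₂)^[k₂/(k₂−k₁)].
= (0.143/1.47)^(1.47/(1.47−0.143)) = (0.09728)^(1.108) = 0.07568.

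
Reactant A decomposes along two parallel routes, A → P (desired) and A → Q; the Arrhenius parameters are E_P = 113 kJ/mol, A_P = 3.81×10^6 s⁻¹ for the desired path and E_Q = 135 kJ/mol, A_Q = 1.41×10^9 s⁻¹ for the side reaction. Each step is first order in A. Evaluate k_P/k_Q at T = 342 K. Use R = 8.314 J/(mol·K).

With equal orders, S_{P/Q} = k_P/k_Q = (A_P/A_Q)·exp[(E_Q−E_P)/(RT)].
(E_Q−E_P)/(RT) = (135−113)×10³/(8.314×342) = 22000/2843 = 7.737.
k_P/k_Q = (3.81×10^6/1.41×10^9)·exp(7.737) = 0.002702 × 2292 = 6.19.

6.19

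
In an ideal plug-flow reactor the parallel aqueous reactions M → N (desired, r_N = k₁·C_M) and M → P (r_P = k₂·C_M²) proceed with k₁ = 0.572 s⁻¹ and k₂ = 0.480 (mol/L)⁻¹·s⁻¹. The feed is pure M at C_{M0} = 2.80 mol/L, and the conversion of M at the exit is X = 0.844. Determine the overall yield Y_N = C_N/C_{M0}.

C_M = C_{M0}(1−X) = 0.4368 mol/L.
Along a PFR/batch, dC_N/dC_M = −r_N/(r_N+r_P) = −k₁/(k₁+k₂·C_M).
Integrating from C_{M0} to C_M: C_N = (0.572/0.480)·ln[(0.572+0.480·2.80)/(0.572+0.480·0.437)] = 1.192·ln(1.916/0.7817) = 1.068 mol/L.
Y_N = C_N/C_{M0} = 1.068/2.80 = 0.382.

0.382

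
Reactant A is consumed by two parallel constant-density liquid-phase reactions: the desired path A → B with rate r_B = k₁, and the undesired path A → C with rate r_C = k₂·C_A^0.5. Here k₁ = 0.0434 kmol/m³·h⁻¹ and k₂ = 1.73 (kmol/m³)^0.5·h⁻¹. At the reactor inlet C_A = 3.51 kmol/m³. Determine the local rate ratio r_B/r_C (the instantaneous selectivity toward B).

0.0134

S_{B/C} = r_B/r_C = (k₁)/(k₂·C_A^0.5) = (k₁/k₂)·C_A^-0.5.
= (0.0434) / (1.73×3.510^0.5) = 0.04340/3.241 = 0.0134.
The undesired path is higher order in A, so low C_A (CSTR or dilute feed) favours B.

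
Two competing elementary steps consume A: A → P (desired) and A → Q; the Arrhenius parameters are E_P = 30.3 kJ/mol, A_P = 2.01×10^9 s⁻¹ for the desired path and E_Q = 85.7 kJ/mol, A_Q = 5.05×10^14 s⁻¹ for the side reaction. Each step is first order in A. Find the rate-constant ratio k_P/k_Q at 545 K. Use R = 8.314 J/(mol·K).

Since both paths have the same order in A, the concentration cancels and S_{P/Q} = k_P/k_Q = (A_P/A_Q)·exp[(E_Q−E_P)/(RT)].
(E_Q−E_P)/(RT) = (85.7−30.3)×10³/(8.314×545) = 55400/4531 = 12.23.
k_P/k_Q = (2.01×10^9/5.05×10^14)·exp(12.23) = 3.980×10^-6 × 2.041×10^5 = 0.812.
Since E_P < E_Q, lowering the temperature improves selectivity toward P.

0.812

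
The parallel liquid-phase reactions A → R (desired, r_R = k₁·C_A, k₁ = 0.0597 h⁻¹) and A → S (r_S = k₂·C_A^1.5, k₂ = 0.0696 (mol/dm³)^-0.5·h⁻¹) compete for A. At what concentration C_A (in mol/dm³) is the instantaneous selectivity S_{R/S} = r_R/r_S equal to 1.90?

0.204 mol/dm³

S_{R/S} = (k₁/k₂)·C_A^-0.5 ⇒ C_A = (S·k₂/k₁)^(-2).
= (1.90×0.0696/0.0597)^(-2) = (2.215)^(-2) = 0.204 mol/dm³.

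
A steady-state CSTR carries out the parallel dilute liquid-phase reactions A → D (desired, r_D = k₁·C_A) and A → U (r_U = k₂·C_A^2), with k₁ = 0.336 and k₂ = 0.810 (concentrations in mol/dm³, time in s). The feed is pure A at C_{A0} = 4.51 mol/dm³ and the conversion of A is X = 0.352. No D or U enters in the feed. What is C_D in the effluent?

0.197 mol/dm³

Exit C_A = C_{A0}(1−X) = 4.51×0.648 = 2.922 mol/dm³.
Rates in a CSTR are evaluated at the outlet concentration: r_D = 0.336×2.922 = 0.9820, r_U = 0.810×2.922^2 = 6.918.
Fraction of consumed A going to D: r_D/(r_D+r_U) = 0.1243.
C_D = 0.1243·C_{A0}·X = 0.1243×4.51×0.352 = 0.197 mol/dm³.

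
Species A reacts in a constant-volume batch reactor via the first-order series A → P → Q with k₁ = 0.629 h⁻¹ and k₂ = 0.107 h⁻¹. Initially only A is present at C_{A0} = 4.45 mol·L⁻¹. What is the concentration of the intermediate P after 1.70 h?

Solving the coupled first-order balances gives C_P(t) = [k₁/(k₂−k₁)]·C_{A0}·(e^(−k₁t) − e^(−k₂t)).
e^(−k₁t) = e^(−0.629×1.70) = e^(−1.069) = 0.3432; e^(−k₂t) = e^(−0.1819) = 0.8337.
C_P = 0.629×4.45/(0.107−0.629) × (0.3432−0.8337) = (-5.362)×(-0.4904) = 2.630 mol·L⁻¹.

2.63 mol·L⁻¹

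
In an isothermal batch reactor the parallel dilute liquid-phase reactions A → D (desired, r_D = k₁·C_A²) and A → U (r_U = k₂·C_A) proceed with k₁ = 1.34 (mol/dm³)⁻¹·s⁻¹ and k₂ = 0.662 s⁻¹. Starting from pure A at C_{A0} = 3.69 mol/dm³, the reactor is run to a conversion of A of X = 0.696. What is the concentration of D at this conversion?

2.10 mol/dm³

C_A = C_{A0}(1−X) = 1.122 mol/dm³.
Along a PFR/batch, dC_U/dC_A = −r_U/(r_D+r_U) = −k₂/(k₂+k₁·C_A).
Integrating from C_{A0} to C_A: C_U = (0.662/1.34)·ln[(0.662+1.34·3.69)/(0.662+1.34·1.12)] = 0.4940·ln(5.607/2.165) = 0.4700 mol/dm³.
Then C_D = (C_{A0}−C_A) − C_U = 2.568 − 0.4700 = 2.098 mol/dm³.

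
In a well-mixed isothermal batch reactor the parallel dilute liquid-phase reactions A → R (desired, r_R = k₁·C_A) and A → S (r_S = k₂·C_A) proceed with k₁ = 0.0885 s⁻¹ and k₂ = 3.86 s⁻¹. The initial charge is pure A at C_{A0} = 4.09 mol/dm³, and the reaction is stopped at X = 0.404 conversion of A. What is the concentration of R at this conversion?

0.0370 mol/dm³

C_A = C_{A0}(1−X) = 2.438 mol/dm³.
Both paths are first order in A, so the instantaneous fraction to R is constant: dC_R/d(−C_A) = k₁/(k₁+k₂) = 0.02241.
C_R = 0.02241·(C_{A0}−C_A) = 0.02241×1.652 = 0.0370 mol/dm³.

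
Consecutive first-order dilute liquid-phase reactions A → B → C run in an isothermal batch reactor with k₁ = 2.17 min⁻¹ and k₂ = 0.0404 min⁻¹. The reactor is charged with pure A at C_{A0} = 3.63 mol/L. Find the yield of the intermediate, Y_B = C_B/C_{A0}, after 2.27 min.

0.922

The intermediate concentration in a first-order A→B→C sequence is C_B = k₁C_{A0}(e^(−k₁t) − e^(−k₂t))/(k₂−k₁).
e^(−k₁t) = e^(−2.17×2.27) = e^(−4.926) = 0.007256; e^(−k₂t) = e^(−0.09171) = 0.9124.
C_B = 2.17×3.63/(0.0404−2.17) × (0.007256−0.9124) = (-3.699)×(-0.9051) = 3.348 mol/L.
Y_B = C_B/C_{A0} = 3.348/3.63 = 0.922.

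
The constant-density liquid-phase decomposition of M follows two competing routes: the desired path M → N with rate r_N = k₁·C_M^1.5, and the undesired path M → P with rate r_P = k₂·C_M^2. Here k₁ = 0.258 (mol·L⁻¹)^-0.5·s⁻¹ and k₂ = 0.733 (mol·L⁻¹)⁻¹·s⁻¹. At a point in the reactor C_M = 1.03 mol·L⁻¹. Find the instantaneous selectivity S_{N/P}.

0.347

S_{N/P} = r_N/r_P = (k₁·C_M^1.5)/(k₂·C_M^2) = (k₁/k₂)·C_M^-0.5.
= (0.258×1.030^1.5) / (0.733×1.030^2) = 0.2697/0.7776 = 0.347.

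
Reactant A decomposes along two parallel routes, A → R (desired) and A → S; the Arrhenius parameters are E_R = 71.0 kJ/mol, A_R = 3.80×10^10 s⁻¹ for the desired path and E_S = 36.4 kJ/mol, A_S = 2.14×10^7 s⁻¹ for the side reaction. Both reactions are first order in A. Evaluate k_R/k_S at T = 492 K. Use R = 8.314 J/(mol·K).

With equal orders, S_{R/S} = k_R/k_S = (A_R/A_S)·exp[(E_S−E_R)/(RT)].
(E_S−E_R)/(RT) = (36.4−71.0)×10³/(8.314×492) = -34600/4090 = -8.459.
k_R/k_S = (3.80×10^10/2.14×10^7)·exp(-8.459) = 1776 × 2.121×10^-4 = 0.377.
Since E_R > E_S, raising the temperature improves selectivity toward R.

0.377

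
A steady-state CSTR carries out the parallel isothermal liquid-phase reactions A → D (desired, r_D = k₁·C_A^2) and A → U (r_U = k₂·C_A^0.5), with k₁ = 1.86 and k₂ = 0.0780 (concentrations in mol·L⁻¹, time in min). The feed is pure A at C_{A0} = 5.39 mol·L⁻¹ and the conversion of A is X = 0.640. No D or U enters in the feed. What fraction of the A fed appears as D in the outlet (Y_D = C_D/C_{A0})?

Exit C_A = C_{A0}(1−X) = 5.39×0.360 = 1.940 mol·L⁻¹.
In a CSTR the entire volume is at exit conditions, so r_D = 1.86×1.940^2 = 7.003 and r_U = 0.0780×1.940^0.5 = 0.1087.
Fraction of consumed A going to D: r_D/(r_D+r_U) = 0.9847.
C_D = 0.9847·C_{A0}·X = 0.9847×5.39×0.640 = 3.40 mol·L⁻¹; Y_D = C_D/C_{A0} = 0.630.

0.630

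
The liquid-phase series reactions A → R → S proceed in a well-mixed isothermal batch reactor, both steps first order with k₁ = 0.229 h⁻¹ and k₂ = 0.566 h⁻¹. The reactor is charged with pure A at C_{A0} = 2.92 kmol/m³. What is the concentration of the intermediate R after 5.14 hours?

0.503 kmol/m³

For first-order series with pure A initially, C_R(t) = k₁C_{A0}/(k₂−k₁)·(e^(−k₁t) − e^(−k₂t)).
e^(−k₁t) = e^(−0.229×5.14) = e^(−1.177) = 0.3082; e^(−k₂t) = e^(−2.909) = 0.05452.
C_R = 0.229×2.92/(0.566−0.229) × (0.3082−0.05452) = 1.984×0.2537 = 0.5033 kmol/m³.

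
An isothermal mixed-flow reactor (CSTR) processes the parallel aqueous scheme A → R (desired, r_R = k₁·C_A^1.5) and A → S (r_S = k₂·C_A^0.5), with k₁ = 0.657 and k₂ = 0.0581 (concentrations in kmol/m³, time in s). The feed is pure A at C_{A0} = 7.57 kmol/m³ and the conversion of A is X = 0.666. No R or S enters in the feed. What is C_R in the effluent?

Exit C_A = C_{A0}(1−X) = 7.57×0.334 = 2.528 kmol/m³.
Rates in a CSTR are evaluated at the outlet concentration: r_R = 0.657×2.528^1.5 = 2.641, r_S = 0.0581×2.528^0.5 = 0.09238.
Fraction of consumed A going to R: r_R/(r_R+r_S) = 0.9662.
C_R = 0.9662·C_{A0}·X = 0.9662×7.57×0.666 = 4.87 kmol/m³.

4.87 kmol/m³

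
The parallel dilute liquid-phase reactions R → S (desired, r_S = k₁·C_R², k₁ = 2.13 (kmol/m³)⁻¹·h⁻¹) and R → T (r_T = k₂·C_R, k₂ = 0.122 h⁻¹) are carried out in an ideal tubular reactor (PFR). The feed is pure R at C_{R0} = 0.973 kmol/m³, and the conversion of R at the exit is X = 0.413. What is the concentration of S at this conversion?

C_R = C_{R0}(1−X) = 0.5712 kmol/m³.
Along a PFR/batch, dC_T/dC_R = −r_T/(r_S+r_T) = −k₂/(k₂+k₁·C_R).
Integrating from C_{R0} to C_R: C_T = (0.122/2.13)·ln[(0.122+2.13·0.973)/(0.122+2.13·0.571)] = 0.05728·ln(2.194/1.339) = 0.02832 kmol/m³.
Then C_S = (C_{R0}−C_R) − C_T = 0.4018 − 0.02832 = 0.3735 kmol/m³.

0.374 kmol/m³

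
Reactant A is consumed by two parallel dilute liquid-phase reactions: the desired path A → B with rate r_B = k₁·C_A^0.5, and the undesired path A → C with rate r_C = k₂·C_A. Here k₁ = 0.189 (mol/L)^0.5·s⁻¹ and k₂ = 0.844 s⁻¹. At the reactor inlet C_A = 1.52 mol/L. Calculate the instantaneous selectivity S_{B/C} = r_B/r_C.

S_{B/C} = r_B/r_C = (k₁·C_A^0.5)/(k₂·C_A) = (k₁/k₂)·C_A^-0.5.
= (0.189×1.520^0.5) / (0.844×1.520) = 0.2330/1.283 = 0.182.

0.182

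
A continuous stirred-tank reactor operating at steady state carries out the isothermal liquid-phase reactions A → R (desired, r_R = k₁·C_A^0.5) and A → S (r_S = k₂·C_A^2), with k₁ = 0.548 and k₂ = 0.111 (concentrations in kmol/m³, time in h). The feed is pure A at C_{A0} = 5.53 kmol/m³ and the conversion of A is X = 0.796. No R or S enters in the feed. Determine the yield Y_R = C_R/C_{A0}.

Exit C_A = C_{A0}(1−X) = 5.53×0.204 = 1.128 kmol/m³.
In a CSTR the entire volume is at exit conditions, so r_R = 0.548×1.128^0.5 = 0.5820 and r_S = 0.111×1.128^2 = 0.1413.
Fraction of consumed A going to R: r_R/(r_R+r_S) = 0.8047.
C_R = 0.8047·C_{A0}·X = 0.8047×5.53×0.796 = 3.54 kmol/m³; Y_R = C_R/C_{A0} = 0.641.

0.641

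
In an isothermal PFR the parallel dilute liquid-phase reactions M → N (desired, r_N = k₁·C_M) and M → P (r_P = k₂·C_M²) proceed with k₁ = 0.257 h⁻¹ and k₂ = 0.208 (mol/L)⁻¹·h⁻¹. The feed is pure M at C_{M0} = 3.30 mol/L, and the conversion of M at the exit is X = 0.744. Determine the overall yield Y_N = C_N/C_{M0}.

0.292

C_M = C_{M0}(1−X) = 0.8448 mol/L.
Along a PFR/batch, dC_N/dC_M = −r_N/(r_N+r_P) = −k₁/(k₁+k₂·C_M).
Integrating from C_{M0} to C_M: C_N = (0.257/0.208)·ln[(0.257+0.208·3.30)/(0.257+0.208·0.845)] = 1.236·ln(0.9434/0.4327) = 0.9630 mol/L.
Y_N = C_N/C_{M0} = 0.9630/3.30 = 0.292.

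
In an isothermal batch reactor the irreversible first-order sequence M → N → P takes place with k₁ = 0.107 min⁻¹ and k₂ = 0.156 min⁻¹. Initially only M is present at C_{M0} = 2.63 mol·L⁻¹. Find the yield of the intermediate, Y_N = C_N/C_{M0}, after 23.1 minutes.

0.125

For first-order series with pure M initially, C_N(t) = k₁C_{M0}/(k₂−k₁)·(e^(−k₁t) − e^(−k₂t)).
e^(−k₁t) = e^(−0.107×23.1) = e^(−2.472) = 0.08444; e^(−k₂t) = e^(−3.604) = 0.02723.
C_N = 0.107×2.63/(0.156−0.107) × (0.08444−0.02723) = 5.743×0.05722 = 0.3286 mol·L⁻¹.
Y_N = C_N/C_{M0} = 0.3286/2.63 = 0.125.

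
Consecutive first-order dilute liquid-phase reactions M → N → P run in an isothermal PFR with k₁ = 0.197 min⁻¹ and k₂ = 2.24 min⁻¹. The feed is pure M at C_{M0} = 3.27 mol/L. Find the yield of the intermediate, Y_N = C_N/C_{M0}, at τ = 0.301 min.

The intermediate concentration in a first-order A→B→C sequence is C_N = k₁C_{M0}(e^(−k₁τ) − e^(−k₂τ))/(k₂−k₁).
e^(−k₁τ) = e^(−0.197×0.301) = e^(−0.05930) = 0.9424; e^(−k₂τ) = e^(−0.6742) = 0.5095.
C_N = 0.197×3.27/(2.24−0.197) × (0.9424−0.5095) = 0.3153×0.4329 = 0.1365 mol/L.
Y_N = C_N/C_{M0} = 0.1365/3.27 = 0.0417.

0.0417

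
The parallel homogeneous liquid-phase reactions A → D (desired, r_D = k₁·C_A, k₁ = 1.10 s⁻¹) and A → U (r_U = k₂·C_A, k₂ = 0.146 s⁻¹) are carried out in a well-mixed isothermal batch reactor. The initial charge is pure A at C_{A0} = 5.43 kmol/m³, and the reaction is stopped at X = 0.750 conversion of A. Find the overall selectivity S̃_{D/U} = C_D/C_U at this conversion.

C_A = C_{A0}(1−X) = 1.357 kmol/m³.
Both paths are first order in A, so the instantaneous fraction to D is constant: dC_D/d(−C_A) = k₁/(k₁+k₂) = 0.8828.
C_D = 0.8828·(C_{A0}−C_A) = 0.8828×4.072 = 3.60 kmol/m³.
C_U = (C_{A0}−C_A)−C_D = 0.4772 kmol/m³; S̃_{D/U} = 3.595/0.4772 = 7.53.

7.53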